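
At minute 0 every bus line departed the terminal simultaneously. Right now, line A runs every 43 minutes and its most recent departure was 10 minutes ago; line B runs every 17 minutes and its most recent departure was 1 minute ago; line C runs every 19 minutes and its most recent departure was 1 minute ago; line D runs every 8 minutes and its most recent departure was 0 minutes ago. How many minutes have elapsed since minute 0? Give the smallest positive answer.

19704

The moduli are pairwise coprime; N = 43·17·19·8 = 111112.
N/43 = 2584; 2584 ≡ 4 (mod 43); 4·11 ≡ 1, so inverse 11.
N/17 = 6536; 6536 ≡ 8 (mod 17); 8·15 ≡ 1, so inverse 15.
N/19 = 5848; 5848 ≡ 15 (mod 19); 15·14 ≡ 1, so inverse 14.
N/8 = 13889; 13889 ≡ 1 (mod 8), inverse 1.
t ≡ 10·2584·11 + 1·6536·15 + 1·5848·14 + 0·13889·1 = 464152.
464152 mod 111112 = 19704.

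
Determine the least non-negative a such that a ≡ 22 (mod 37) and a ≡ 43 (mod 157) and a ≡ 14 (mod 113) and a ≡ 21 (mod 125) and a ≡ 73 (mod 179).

14595474271

The moduli are pairwise coprime; N = 37·157·113·125·179 = 14687330375.
N/37 = 396954875; 396954875 ≡ 5 (mod 37); 5·15 ≡ 1, so inverse 15.
N/157 = 93549875; 93549875 ≡ 12 (mod 157); 12·144 ≡ 1, so inverse 144.
N/113 = 129976375; 129976375 ≡ 46 (mod 113); 46·86 ≡ 1, so inverse 86.
N/125 = 117498643; 117498643 ≡ 18 (mod 125); 18·7 ≡ 1, so inverse 7.
N/179 = 82052125; 82052125 ≡ 136 (mod 179); 136·154 ≡ 1, so inverse 154.
a ≡ 22·396954875·15 + 43·93549875·144 + 14·129976375·86 + 21·117498643·7 + 73·82052125·154 = 1806449780021.
1806449780021 mod 14687330375 = 14595474271.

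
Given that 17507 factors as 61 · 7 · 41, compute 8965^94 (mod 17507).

16942

Mod 61: 8965 ≡ 59; by Fermat, exponent reduces to 94 mod 60 = 34; 59^34 ≡ 45 (mod 61).
Mod 7: 8965 ≡ 5; by Fermat, exponent reduces to 94 mod 6 = 4; 5^4 ≡ 2 (mod 7).
Mod 41: 8965 ≡ 27; by Fermat, exponent reduces to 94 mod 40 = 14; 27^14 ≡ 9 (mod 41).
Combine by CRT: x ≡ 45 (mod 61), x ≡ 2 (mod 7), x ≡ 9 (mod 41) ⇒ x ≡ 16942 (mod 17507).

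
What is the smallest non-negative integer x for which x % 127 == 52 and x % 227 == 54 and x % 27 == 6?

The moduli are pairwise coprime; N = 127·227·27 = 778383.
N/127 = 6129; 6129 ≡ 33 (mod 127); 33·77 ≡ 1, so inverse 77.
N/227 = 3429; 3429 ≡ 24 (mod 227); 24·123 ≡ 1, so inverse 123.
N/27 = 28829; 28829 ≡ 20 (mod 27); 20·23 ≡ 1, so inverse 23.
x ≡ 52·6129·77 + 54·3429·123 + 6·28829·23 = 51294336.
51294336 mod 778383 = 699441.

699441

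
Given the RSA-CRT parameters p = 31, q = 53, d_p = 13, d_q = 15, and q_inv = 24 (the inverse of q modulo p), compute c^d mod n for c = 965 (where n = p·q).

250

m₁ = c^(d_p) mod p: c ≡ 4 (mod 31), and 4^13 mod 31 = 2.
m₂ = c^(d_q) mod q: c ≡ 11 (mod 53), and 11^15 mod 53 = 38.
h = q_inv·(m₁ − m₂) mod p = 24·(2 − 38) mod 31 = 4.
m = m₂ + h·q = 38 + 4·53 = 250.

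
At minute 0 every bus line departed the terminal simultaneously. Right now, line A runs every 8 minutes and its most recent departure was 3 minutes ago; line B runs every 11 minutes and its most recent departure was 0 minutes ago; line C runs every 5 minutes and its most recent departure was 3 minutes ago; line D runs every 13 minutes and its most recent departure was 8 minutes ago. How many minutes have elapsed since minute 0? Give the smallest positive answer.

1243

From t ≡ 3 (mod 8) write t = 3 + 8s. Substituting into t ≡ 0 (mod 11) gives 8s ≡ 8 (mod 11), and since 8⁻¹ ≡ 7 (mod 11), s ≡ 1. Hence t ≡ 3 + 8·1 = 11 (mod 88).
From t ≡ 11 (mod 88) write t = 11 + 88s. Substituting into t ≡ 3 (mod 5) gives 88s ≡ 2 (mod 5), and since 3⁻¹ ≡ 2 (mod 5), s ≡ 4. Hence t ≡ 11 + 88·4 = 363 (mod 440).
From t ≡ 363 (mod 440) write t = 363 + 440s. Substituting into t ≡ 8 (mod 13) gives 440s ≡ 9 (mod 13), and since 11⁻¹ ≡ 6 (mod 13), s ≡ 2. Hence t ≡ 363 + 440·2 = 1243 (mod 5720).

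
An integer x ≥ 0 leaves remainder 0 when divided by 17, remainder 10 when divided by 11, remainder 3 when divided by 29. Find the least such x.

2584

From x ≡ 0 (mod 17) write x = 0 + 17t. Substituting into x ≡ 10 (mod 11) gives 17t ≡ 10 (mod 11), and since 6⁻¹ ≡ 2 (mod 11), t ≡ 9. Hence x ≡ 0 + 17·9 = 153 (mod 187).
From x ≡ 153 (mod 187) write x = 153 + 187t. Substituting into x ≡ 3 (mod 29) gives 187t ≡ 24 (mod 29), and since 13⁻¹ ≡ 9 (mod 29), t ≡ 13. Hence x ≡ 153 + 187·13 = 2584 (mod 5423).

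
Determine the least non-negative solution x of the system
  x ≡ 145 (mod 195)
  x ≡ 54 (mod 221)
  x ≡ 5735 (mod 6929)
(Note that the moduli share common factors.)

698635

Combine the congruences pairwise.
gcd(195, 221) = 13 and 13 | (54 − 145), so the pair is consistent; merging gives x ≡ 2485 (mod 3315), where 3315 = lcm(195, 221).
gcd(3315, 6929) = 13 and 13 | (5735 − 2485), so the pair is consistent; merging gives x ≡ 698635 (mod 1766895), where 1766895 = lcm(3315, 6929).
The solution is unique modulo lcm(195, 221, 6929) = 1766895.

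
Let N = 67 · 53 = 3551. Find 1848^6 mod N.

Mod 67: 1848 ≡ 39; 39^6 ≡ 40 (mod 67).
Mod 53: 1848 ≡ 46; 46^6 ≡ 42 (mod 53).
Combine by CRT: x ≡ 40 (mod 67), x ≡ 42 (mod 53) ⇒ x ≡ 2586 (mod 3551).

2586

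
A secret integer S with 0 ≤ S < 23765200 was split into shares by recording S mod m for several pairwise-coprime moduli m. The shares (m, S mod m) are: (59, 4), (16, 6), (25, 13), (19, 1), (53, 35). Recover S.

From S ≡ 4 (mod 59) write S = 4 + 59t. Substituting into S ≡ 6 (mod 16) gives 59t ≡ 2 (mod 16), and since 11⁻¹ ≡ 3 (mod 16), t ≡ 6. Hence S ≡ 4 + 59·6 = 358 (mod 944).
From S ≡ 358 (mod 944) write S = 358 + 944t. Substituting into S ≡ 13 (mod 25) gives 944t ≡ 5 (mod 25), and since 19⁻¹ ≡ 4 (mod 25), t ≡ 20. Hence S ≡ 358 + 944·20 = 19238 (mod 23600).
From S ≡ 19238 (mod 23600) write S = 19238 + 23600t. Substituting into S ≡ 1 (mod 19) gives 23600t ≡ 10 (mod 19), and since 2⁻¹ ≡ 10 (mod 19), t ≡ 5. Hence S ≡ 19238 + 23600·5 = 137238 (mod 448400).
From S ≡ 137238 (mod 448400) write S = 137238 + 448400t. Substituting into S ≡ 35 (mod 53) gives 448400t ≡ 14 (mod 53), and since 20⁻¹ ≡ 8 (mod 53), t ≡ 6. Hence S ≡ 137238 + 448400·6 = 2827638 (mod 23765200).

2827638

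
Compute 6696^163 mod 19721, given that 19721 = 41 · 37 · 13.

6215

Mod 41: 6696 ≡ 13; by Fermat, exponent reduces to 163 mod 40 = 3; 13^3 ≡ 24 (mod 41).
Mod 37: 6696 ≡ 36; by Fermat, exponent reduces to 163 mod 36 = 19; 36^19 ≡ 36 (mod 37).
Mod 13: 6696 ≡ 1; by Fermat, exponent reduces to 163 mod 12 = 7; 1^7 ≡ 1 (mod 13).
Combine by CRT: x ≡ 24 (mod 41), x ≡ 36 (mod 37), x ≡ 1 (mod 13) ⇒ x ≡ 6215 (mod 19721).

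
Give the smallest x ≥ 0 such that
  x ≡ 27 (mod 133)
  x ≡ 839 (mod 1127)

5347

gcd(133, 1127) = 7 and 7 | (839 − 27), so the pair is consistent; merging gives x ≡ 5347 (mod 21413), where 21413 = lcm(133, 1127).
The solution is unique modulo lcm(133, 1127) = 21413.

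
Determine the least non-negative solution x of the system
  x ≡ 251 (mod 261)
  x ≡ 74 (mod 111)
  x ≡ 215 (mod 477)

gcd(261, 111) = 3 and 3 | (74 − 251), so the pair is consistent; merging gives x ≡ 1295 (mod 9657), where 9657 = lcm(261, 111).
gcd(9657, 477) = 9 and 9 | (215 − 1295), so the pair is consistent; merging gives x ≡ 30266 (mod 511821), where 511821 = lcm(9657, 477).
The solution is unique modulo lcm(261, 111, 477) = 511821.

30266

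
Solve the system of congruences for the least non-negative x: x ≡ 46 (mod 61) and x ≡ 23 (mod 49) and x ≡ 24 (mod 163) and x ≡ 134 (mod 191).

The moduli are pairwise coprime; N = 61·49·163·191 = 93056537.
N/61 = 1525517; 1525517 ≡ 29 (mod 61); 29·40 ≡ 1, so inverse 40.
N/49 = 1899113; 1899113 ≡ 20 (mod 49); 20·27 ≡ 1, so inverse 27.
N/163 = 570899; 570899 ≡ 73 (mod 163); 73·67 ≡ 1, so inverse 67.
N/191 = 487207; 487207 ≡ 157 (mod 191); 157·73 ≡ 1, so inverse 73.
x ≡ 46·1525517·40 + 23·1899113·27 + 24·570899·67 + 134·487207·73 = 9670164919.
9670164919 mod 93056537 = 85341608.

85341608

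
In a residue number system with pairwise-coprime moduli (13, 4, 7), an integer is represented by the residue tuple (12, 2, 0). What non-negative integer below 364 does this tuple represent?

350

The moduli are pairwise coprime; N = 13·4·7 = 364.
N/13 = 28; 28 ≡ 2 (mod 13); 2·7 ≡ 1, so inverse 7.
N/4 = 91; 91 ≡ 3 (mod 4); 3·3 ≡ 1, so inverse 3.
N/7 = 52; 52 ≡ 3 (mod 7); 3·5 ≡ 1, so inverse 5.
x ≡ 12·28·7 + 2·91·3 + 0·52·5 = 2898.
2898 mod 364 = 350.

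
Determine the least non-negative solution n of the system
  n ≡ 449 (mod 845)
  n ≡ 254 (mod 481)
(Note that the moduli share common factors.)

12279

gcd(845, 481) = 13 and 13 | (254 − 449), so the pair is consistent; merging gives n ≡ 12279 (mod 31265), where 31265 = lcm(845, 481).
The solution is unique modulo lcm(845, 481) = 31265.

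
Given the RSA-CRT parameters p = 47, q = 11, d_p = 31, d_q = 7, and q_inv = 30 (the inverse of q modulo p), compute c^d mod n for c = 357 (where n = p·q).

m₁ = c^(d_p) mod p: c ≡ 28 (mod 47), and 28^31 mod 47 = 6.
m₂ = c^(d_q) mod q: c ≡ 5 (mod 11), and 5^7 mod 11 = 3.
h = q_inv·(m₁ − m₂) mod p = 30·(6 − 3) mod 47 = 43.
m = m₂ + h·q = 3 + 43·11 = 476.

476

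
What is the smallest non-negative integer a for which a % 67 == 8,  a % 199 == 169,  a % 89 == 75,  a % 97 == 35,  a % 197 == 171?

From a ≡ 8 (mod 67) write a = 8 + 67t. Substituting into a ≡ 169 (mod 199) gives 67t ≡ 161 (mod 199), and since 67⁻¹ ≡ 101 (mod 199), t ≡ 142. Hence a ≡ 8 + 67·142 = 9522 (mod 13333).
From a ≡ 9522 (mod 13333) write a = 9522 + 13333t. Substituting into a ≡ 75 (mod 89) gives 13333t ≡ 76 (mod 89), and since 72⁻¹ ≡ 68 (mod 89), t ≡ 6. Hence a ≡ 9522 + 13333·6 = 89520 (mod 1186637).
From a ≡ 89520 (mod 1186637) write a = 89520 + 1186637t. Substituting into a ≡ 35 (mod 97) gives 1186637t ≡ 46 (mod 97), and since 36⁻¹ ≡ 62 (mod 97), t ≡ 39. Hence a ≡ 89520 + 1186637·39 = 46368363 (mod 115103789).
From a ≡ 46368363 (mod 115103789) write a = 46368363 + 115103789t. Substituting into a ≡ 171 (mod 197) gives 115103789t ≡ 92 (mod 197), and since 38⁻¹ ≡ 140 (mod 197), t ≡ 75. Hence a ≡ 46368363 + 115103789·75 = 8679152538 (mod 22675446433).

8679152538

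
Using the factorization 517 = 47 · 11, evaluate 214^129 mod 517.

229

Mod 47: 214 ≡ 26; by Fermat, exponent reduces to 129 mod 46 = 37; 26^37 ≡ 41 (mod 47).
Mod 11: 214 ≡ 5; by Fermat, exponent reduces to 129 mod 10 = 9; 5^9 ≡ 9 (mod 11).
Combine by CRT: x ≡ 41 (mod 47), x ≡ 9 (mod 11) ⇒ x ≡ 229 (mod 517).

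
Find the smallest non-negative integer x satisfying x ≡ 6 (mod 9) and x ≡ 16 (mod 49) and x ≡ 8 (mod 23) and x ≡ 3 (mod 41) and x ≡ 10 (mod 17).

165930

From x ≡ 6 (mod 9) write x = 6 + 9t. Substituting into x ≡ 16 (mod 49) gives 9t ≡ 10 (mod 49), and since 9⁻¹ ≡ 11 (mod 49), t ≡ 12. Hence x ≡ 6 + 9·12 = 114 (mod 441).
From x ≡ 114 (mod 441) write x = 114 + 441t. Substituting into x ≡ 8 (mod 23) gives 441t ≡ 9 (mod 23), and since 4⁻¹ ≡ 6 (mod 23), t ≡ 8. Hence x ≡ 114 + 441·8 = 3642 (mod 10143).
From x ≡ 3642 (mod 10143) write x = 3642 + 10143t. Substituting into x ≡ 3 (mod 41) gives 10143t ≡ 10 (mod 41), and since 16⁻¹ ≡ 18 (mod 41), t ≡ 16. Hence x ≡ 3642 + 10143·16 = 165930 (mod 415863).
From x ≡ 165930 (mod 415863) write x = 165930 + 415863t. Substituting into x ≡ 10 (mod 17) gives 415863t ≡ 0 (mod 17), and since 9⁻¹ ≡ 2 (mod 17), t ≡ 0. Hence x ≡ 165930 + 415863·0 = 165930 (mod 7069671).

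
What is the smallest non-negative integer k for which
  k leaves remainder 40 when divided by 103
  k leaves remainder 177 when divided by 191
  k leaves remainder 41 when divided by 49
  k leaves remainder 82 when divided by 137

From k ≡ 40 (mod 103) write k = 40 + 103t. Substituting into k ≡ 177 (mod 191) gives 103t ≡ 137 (mod 191), and since 103⁻¹ ≡ 102 (mod 191), t ≡ 31. Hence k ≡ 40 + 103·31 = 3233 (mod 19673).
From k ≡ 3233 (mod 19673) write k = 3233 + 19673t. Substituting into k ≡ 41 (mod 49) gives 19673t ≡ 42 (mod 49), and since 24⁻¹ ≡ 47 (mod 49), t ≡ 14. Hence k ≡ 3233 + 19673·14 = 278655 (mod 963977).
From k ≡ 278655 (mod 963977) write k = 278655 + 963977t. Substituting into k ≡ 82 (mod 137) gives 963977t ≡ 85 (mod 137), and since 45⁻¹ ≡ 67 (mod 137), t ≡ 78. Hence k ≡ 278655 + 963977·78 = 75468861 (mod 132064849).

75468861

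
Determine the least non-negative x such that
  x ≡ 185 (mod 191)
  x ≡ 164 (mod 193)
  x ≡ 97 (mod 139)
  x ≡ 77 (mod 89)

188021922

From x ≡ 185 (mod 191) write x = 185 + 191t. Substituting into x ≡ 164 (mod 193) gives 191t ≡ 172 (mod 193), and since 191⁻¹ ≡ 96 (mod 193), t ≡ 107. Hence x ≡ 185 + 191·107 = 20622 (mod 36863).
From x ≡ 20622 (mod 36863) write x = 20622 + 36863t. Substituting into x ≡ 97 (mod 139) gives 36863t ≡ 47 (mod 139), and since 28⁻¹ ≡ 5 (mod 139), t ≡ 96. Hence x ≡ 20622 + 36863·96 = 3559470 (mod 5123957).
From x ≡ 3559470 (mod 5123957) write x = 3559470 + 5123957t. Substituting into x ≡ 77 (mod 89) gives 5123957t ≡ 73 (mod 89), and since 49⁻¹ ≡ 20 (mod 89), t ≡ 36. Hence x ≡ 3559470 + 5123957·36 = 188021922 (mod 456032173).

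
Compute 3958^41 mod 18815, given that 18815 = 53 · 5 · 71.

Mod 53: 3958 ≡ 36; 36^41 ≡ 24 (mod 53).
Mod 5: 3958 ≡ 3; by Fermat, exponent reduces to 41 mod 4 = 1; 3^1 ≡ 3 (mod 5).
Mod 71: 3958 ≡ 53; 53^41 ≡ 42 (mod 71).
Combine by CRT: x ≡ 24 (mod 53), x ≡ 3 (mod 5), x ≡ 42 (mod 71) ⇒ x ≡ 15023 (mod 18815).

15023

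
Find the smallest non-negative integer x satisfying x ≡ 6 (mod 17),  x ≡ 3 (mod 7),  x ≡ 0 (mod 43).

3440

The moduli are pairwise coprime; N = 17·7·43 = 5117.
N/17 = 301; 301 ≡ 12 (mod 17); 12·10 ≡ 1, so inverse 10.
N/7 = 731; 731 ≡ 3 (mod 7); 3·5 ≡ 1, so inverse 5.
N/43 = 119; 119 ≡ 33 (mod 43); 33·30 ≡ 1, so inverse 30.
x ≡ 6·301·10 + 3·731·5 + 0·119·30 = 29025.
29025 mod 5117 = 3440.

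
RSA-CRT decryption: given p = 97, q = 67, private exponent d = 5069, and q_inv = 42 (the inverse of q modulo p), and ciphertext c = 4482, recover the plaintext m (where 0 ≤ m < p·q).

d_p = d mod (p−1) = 5069 mod 96 = 77; d_q = d mod (q−1) = 53.
m₁ = c^(d_p) mod p: c ≡ 20 (mod 97), and 20^77 mod 97 = 78.
m₂ = c^(d_q) mod q: c ≡ 60 (mod 67), and 60^53 mod 67 = 17.
h = q_inv·(m₁ − m₂) mod p = 42·(78 − 17) mod 97 = 40.
m = m₂ + h·q = 17 + 40·67 = 2697.

2697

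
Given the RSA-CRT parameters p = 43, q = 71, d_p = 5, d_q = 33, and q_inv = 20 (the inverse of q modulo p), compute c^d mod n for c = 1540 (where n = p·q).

557

m₁ = c^(d_p) mod p: c ≡ 35 (mod 43), and 35^5 mod 43 = 41.
m₂ = c^(d_q) mod q: c ≡ 49 (mod 71), and 49^33 mod 71 = 60.
h = q_inv·(m₁ − m₂) mod p = 20·(41 − 60) mod 43 = 7.
m = m₂ + h·q = 60 + 7·71 = 557.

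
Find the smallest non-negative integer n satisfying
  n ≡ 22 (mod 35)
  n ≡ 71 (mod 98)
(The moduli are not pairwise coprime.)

gcd(35, 98) = 7 and 7 | (71 − 22), so the pair is consistent; merging gives n ≡ 267 (mod 490), where 490 = lcm(35, 98).
The solution is unique modulo lcm(35, 98) = 490.

267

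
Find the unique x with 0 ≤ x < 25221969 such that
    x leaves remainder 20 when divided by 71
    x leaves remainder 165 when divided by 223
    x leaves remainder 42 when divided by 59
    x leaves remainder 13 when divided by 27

The moduli are pairwise coprime; N = 71·223·59·27 = 25221969.
N/71 = 355239; 355239 ≡ 26 (mod 71); 26·41 ≡ 1, so inverse 41.
N/223 = 113103; 113103 ≡ 42 (mod 223); 42·154 ≡ 1, so inverse 154.
N/59 = 427491; 427491 ≡ 36 (mod 59); 36·41 ≡ 1, so inverse 41.
N/27 = 934147; 934147 ≡ 1 (mod 27), inverse 1.
x ≡ 20·355239·41 + 165·113103·154 + 42·427491·41 + 13·934147·1 = 3913526623.
3913526623 mod 25221969 = 4121428.

4121428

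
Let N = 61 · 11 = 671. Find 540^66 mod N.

375

Mod 61: 540 ≡ 52; by Fermat, exponent reduces to 66 mod 60 = 6; 52^6 ≡ 9 (mod 61).
Mod 11: 540 ≡ 1; by Fermat, exponent reduces to 66 mod 10 = 6; 1^6 ≡ 1 (mod 11).
Combine by CRT: x ≡ 9 (mod 61), x ≡ 1 (mod 11) ⇒ x ≡ 375 (mod 671).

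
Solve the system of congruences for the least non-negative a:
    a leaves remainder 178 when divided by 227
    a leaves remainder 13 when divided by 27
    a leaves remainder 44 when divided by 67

45805

The moduli are pairwise coprime; N = 227·27·67 = 410643.
N/227 = 1809; 1809 ≡ 220 (mod 227); 220·162 ≡ 1, so inverse 162.
N/27 = 15209; 15209 ≡ 8 (mod 27); 8·17 ≡ 1, so inverse 17.
N/67 = 6129; 6129 ≡ 32 (mod 67); 32·44 ≡ 1, so inverse 44.
a ≡ 178·1809·162 + 13·15209·17 + 44·6129·44 = 67391257.
67391257 mod 410643 = 45805.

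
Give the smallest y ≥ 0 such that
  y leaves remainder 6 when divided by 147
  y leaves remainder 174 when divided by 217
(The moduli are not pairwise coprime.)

1476

gcd(147, 217) = 7 and 7 | (174 − 6), so the pair is consistent; merging gives y ≡ 1476 (mod 4557), where 4557 = lcm(147, 217).
The solution is unique modulo lcm(147, 217) = 4557.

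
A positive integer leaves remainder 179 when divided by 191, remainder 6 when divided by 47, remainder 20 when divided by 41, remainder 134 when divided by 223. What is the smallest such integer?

38862567

From x ≡ 179 (mod 191) write x = 179 + 191t. Substituting into x ≡ 6 (mod 47) gives 191t ≡ 15 (mod 47), and since 3⁻¹ ≡ 16 (mod 47), t ≡ 5. Hence x ≡ 179 + 191·5 = 1134 (mod 8977).
From x ≡ 1134 (mod 8977) write x = 1134 + 8977t. Substituting into x ≡ 20 (mod 41) gives 8977t ≡ 34 (mod 41), and since 39⁻¹ ≡ 20 (mod 41), t ≡ 24. Hence x ≡ 1134 + 8977·24 = 216582 (mod 368057).
From x ≡ 216582 (mod 368057) write x = 216582 + 368057t. Substituting into x ≡ 134 (mod 223) gives 368057t ≡ 85 (mod 223), and since 107⁻¹ ≡ 198 (mod 223), t ≡ 105. Hence x ≡ 216582 + 368057·105 = 38862567 (mod 82076711).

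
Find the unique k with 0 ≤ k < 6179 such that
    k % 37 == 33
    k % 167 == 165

5509

From k ≡ 33 (mod 37) write k = 33 + 37t. Substituting into k ≡ 165 (mod 167) gives 37t ≡ 132 (mod 167), and since 37⁻¹ ≡ 158 (mod 167), t ≡ 148. Hence k ≡ 33 + 37·148 = 5509 (mod 6179).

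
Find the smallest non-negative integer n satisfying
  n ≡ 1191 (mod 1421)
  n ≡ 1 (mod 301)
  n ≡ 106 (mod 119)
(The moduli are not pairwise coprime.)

gcd(1421, 301) = 7 and 7 | (1 − 1191), so the pair is consistent; merging gives n ≡ 11138 (mod 61103), where 61103 = lcm(1421, 301).
gcd(61103, 119) = 7 and 7 | (106 − 11138), so the pair is consistent; merging gives n ≡ 438859 (mod 1038751), where 1038751 = lcm(61103, 119).
The solution is unique modulo lcm(1421, 301, 119) = 1038751.

438859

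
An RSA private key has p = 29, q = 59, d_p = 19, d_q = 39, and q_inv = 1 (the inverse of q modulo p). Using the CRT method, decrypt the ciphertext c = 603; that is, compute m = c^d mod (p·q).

m₁ = c^(d_p) mod p: c ≡ 23 (mod 29), and 23^19 mod 29 = 25.
m₂ = c^(d_q) mod q: c ≡ 13 (mod 59), and 13^39 mod 59 = 23.
h = q_inv·(m₁ − m₂) mod p = 1·(25 − 23) mod 29 = 2.
m = m₂ + h·q = 23 + 2·59 = 141.

141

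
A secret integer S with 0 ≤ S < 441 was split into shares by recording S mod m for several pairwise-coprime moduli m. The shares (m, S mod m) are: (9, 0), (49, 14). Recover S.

From S ≡ 0 (mod 9) write S = 0 + 9t. Substituting into S ≡ 14 (mod 49) gives 9t ≡ 14 (mod 49), and since 9⁻¹ ≡ 11 (mod 49), t ≡ 7. Hence S ≡ 0 + 9·7 = 63 (mod 441).

63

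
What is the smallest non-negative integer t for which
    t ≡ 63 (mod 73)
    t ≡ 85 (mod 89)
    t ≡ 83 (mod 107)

Combine the congruences pairwise.
From t ≡ 63 (mod 73) write t = 63 + 73s. Substituting into t ≡ 85 (mod 89) gives 73s ≡ 22 (mod 89), and since 73⁻¹ ≡ 50 (mod 89), s ≡ 32. Hence t ≡ 63 + 73·32 = 2399 (mod 6497).
From t ≡ 2399 (mod 6497) write t = 2399 + 6497s. Substituting into t ≡ 83 (mod 107) gives 6497s ≡ 38 (mod 107), and since 77⁻¹ ≡ 82 (mod 107), s ≡ 13. Hence t ≡ 2399 + 6497·13 = 86860 (mod 695179).

86860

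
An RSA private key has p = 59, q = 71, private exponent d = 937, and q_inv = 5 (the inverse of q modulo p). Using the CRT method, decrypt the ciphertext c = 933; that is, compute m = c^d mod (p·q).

879

d_p = d mod (p−1) = 937 mod 58 = 9; d_q = d mod (q−1) = 27.
m₁ = c^(d_p) mod p: c ≡ 48 (mod 59), and 48^9 mod 59 = 53.
m₂ = c^(d_q) mod q: c ≡ 10 (mod 71), and 10^27 mod 71 = 27.
h = q_inv·(m₁ − m₂) mod p = 5·(53 − 27) mod 59 = 12.
m = m₂ + h·q = 27 + 12·71 = 879.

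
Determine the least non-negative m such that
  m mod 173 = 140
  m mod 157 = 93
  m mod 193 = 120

From m ≡ 140 (mod 173) write m = 140 + 173t. Substituting into m ≡ 93 (mod 157) gives 173t ≡ 110 (mod 157), and since 16⁻¹ ≡ 108 (mod 157), t ≡ 105. Hence m ≡ 140 + 173·105 = 18305 (mod 27161).
From m ≡ 18305 (mod 27161) write m = 18305 + 27161t. Substituting into m ≡ 120 (mod 193) gives 27161t ≡ 150 (mod 193), and since 141⁻¹ ≡ 167 (mod 193), t ≡ 153. Hence m ≡ 18305 + 27161·153 = 4173938 (mod 5242073).

4173938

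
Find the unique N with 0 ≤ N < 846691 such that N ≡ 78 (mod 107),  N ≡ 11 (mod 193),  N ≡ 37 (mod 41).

22013

The moduli are pairwise coprime; M = 107·193·41 = 846691.
M/107 = 7913; 7913 ≡ 102 (mod 107); 102·64 ≡ 1, so inverse 64.
M/193 = 4387; 4387 ≡ 141 (mod 193); 141·167 ≡ 1, so inverse 167.
M/41 = 20651; 20651 ≡ 28 (mod 41); 28·22 ≡ 1, so inverse 22.
N ≡ 78·7913·64 + 11·4387·167 + 37·20651·22 = 64370529.
64370529 mod 846691 = 22013.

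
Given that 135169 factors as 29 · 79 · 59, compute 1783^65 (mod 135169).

Mod 29: 1783 ≡ 14; by Fermat, exponent reduces to 65 mod 28 = 9; 14^9 ≡ 3 (mod 29).
Mod 79: 1783 ≡ 45; 45^65 ≡ 23 (mod 79).
Mod 59: 1783 ≡ 13; by Fermat, exponent reduces to 65 mod 58 = 7; 13^7 ≡ 11 (mod 59).
Combine by CRT: x ≡ 3 (mod 29), x ≡ 23 (mod 79), x ≡ 11 (mod 59) ⇒ x ≡ 109043 (mod 135169).

109043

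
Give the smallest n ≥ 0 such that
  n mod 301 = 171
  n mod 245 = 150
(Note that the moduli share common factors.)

gcd(301, 245) = 7 and 7 | (150 − 171), so the pair is consistent; merging gives n ≡ 1375 (mod 10535), where 10535 = lcm(301, 245).
The solution is unique modulo lcm(301, 245) = 10535.

1375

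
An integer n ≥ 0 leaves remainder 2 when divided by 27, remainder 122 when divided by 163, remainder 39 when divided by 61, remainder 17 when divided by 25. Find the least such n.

6163967

The moduli are pairwise coprime; M = 27·163·61·25 = 6711525.
M/27 = 248575; 248575 ≡ 13 (mod 27); 13·25 ≡ 1, so inverse 25.
M/163 = 41175; 41175 ≡ 99 (mod 163); 99·28 ≡ 1, so inverse 28.
M/61 = 110025; 110025 ≡ 42 (mod 61); 42·16 ≡ 1, so inverse 16.
M/25 = 268461; 268461 ≡ 11 (mod 25); 11·16 ≡ 1, so inverse 16.
n ≡ 2·248575·25 + 122·41175·28 + 39·110025·16 + 17·268461·16 = 294759542.
294759542 mod 6711525 = 6163967.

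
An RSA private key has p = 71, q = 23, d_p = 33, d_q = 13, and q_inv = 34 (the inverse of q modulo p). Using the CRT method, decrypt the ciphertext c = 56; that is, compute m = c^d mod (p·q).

m₁ = c^(d_p) mod p: c ≡ 56 (mod 71), and 56^33 mod 71 = 65.
m₂ = c^(d_q) mod q: c ≡ 10 (mod 23), and 10^13 mod 23 = 15.
h = q_inv·(m₁ − m₂) mod p = 34·(65 − 15) mod 71 = 67.
m = m₂ + h·q = 15 + 67·23 = 1556.

1556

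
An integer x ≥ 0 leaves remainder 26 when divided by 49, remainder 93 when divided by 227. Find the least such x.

320

Combine the congruences pairwise.
From x ≡ 26 (mod 49) write x = 26 + 49t. Substituting into x ≡ 93 (mod 227) gives 49t ≡ 67 (mod 227), and since 49⁻¹ ≡ 139 (mod 227), t ≡ 6. Hence x ≡ 26 + 49·6 = 320 (mod 11123).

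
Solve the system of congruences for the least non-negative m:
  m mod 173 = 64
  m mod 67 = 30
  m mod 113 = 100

The moduli are pairwise coprime; N = 173·67·113 = 1309783.
N/173 = 7571; 7571 ≡ 132 (mod 173); 132·135 ≡ 1, so inverse 135.
N/67 = 19549; 19549 ≡ 52 (mod 67); 52·58 ≡ 1, so inverse 58.
N/113 = 11591; 11591 ≡ 65 (mod 113); 65·40 ≡ 1, so inverse 40.
m ≡ 64·7571·135 + 30·19549·58 + 100·11591·40 = 145792700.
145792700 mod 1309783 = 406787.

406787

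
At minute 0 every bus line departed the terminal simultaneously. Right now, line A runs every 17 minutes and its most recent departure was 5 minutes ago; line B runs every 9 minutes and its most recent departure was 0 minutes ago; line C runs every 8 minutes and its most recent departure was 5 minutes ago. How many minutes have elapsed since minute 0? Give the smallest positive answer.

Combine the congruences pairwise.
From t ≡ 5 (mod 17) write t = 5 + 17s. Substituting into t ≡ 0 (mod 9) gives 17s ≡ 4 (mod 9), and since 8⁻¹ ≡ 8 (mod 9), s ≡ 5. Hence t ≡ 5 + 17·5 = 90 (mod 153).
From t ≡ 90 (mod 153) write t = 90 + 153s. Substituting into t ≡ 5 (mod 8) gives 153s ≡ 3 (mod 8), and since 1⁻¹ ≡ 1 (mod 8), s ≡ 3. Hence t ≡ 90 + 153·3 = 549 (mod 1224).

549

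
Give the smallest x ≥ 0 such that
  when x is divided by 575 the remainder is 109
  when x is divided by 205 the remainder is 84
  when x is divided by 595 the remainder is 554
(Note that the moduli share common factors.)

Combine the congruences pairwise.
gcd(575, 205) = 5 and 5 | (84 − 109), so the pair is consistent; merging gives x ≡ 9309 (mod 23575), where 23575 = lcm(575, 205).
gcd(23575, 595) = 5 and 5 | (554 − 9309), so the pair is consistent; merging gives x ≡ 1612409 (mod 2805425), where 2805425 = lcm(23575, 595).
The solution is unique modulo lcm(575, 205, 595) = 2805425.

1612409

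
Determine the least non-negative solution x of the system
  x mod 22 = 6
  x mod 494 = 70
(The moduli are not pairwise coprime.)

4516

gcd(22, 494) = 2 and 2 | (70 − 6), so the pair is consistent; merging gives x ≡ 4516 (mod 5434), where 5434 = lcm(22, 494).
The solution is unique modulo lcm(22, 494) = 5434.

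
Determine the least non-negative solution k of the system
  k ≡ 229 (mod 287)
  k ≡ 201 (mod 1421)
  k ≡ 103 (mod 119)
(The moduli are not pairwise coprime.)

696491

gcd(287, 1421) = 7 and 7 | (201 − 229), so the pair is consistent; merging gives k ≡ 55620 (mod 58261), where 58261 = lcm(287, 1421).
gcd(58261, 119) = 7 and 7 | (103 − 55620), so the pair is consistent; merging gives k ≡ 696491 (mod 990437), where 990437 = lcm(58261, 119).
The solution is unique modulo lcm(287, 1421, 119) = 990437.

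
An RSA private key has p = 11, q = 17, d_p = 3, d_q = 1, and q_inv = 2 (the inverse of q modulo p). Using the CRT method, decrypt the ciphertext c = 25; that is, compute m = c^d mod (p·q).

93

m₁ = c^(d_p) mod p: c ≡ 3 (mod 11), and 3^3 mod 11 = 5.
m₂ = c^(d_q) mod q: c ≡ 8 (mod 17), and 8^1 mod 17 = 8.
h = q_inv·(m₁ − m₂) mod p = 2·(5 − 8) mod 11 = 5.
m = m₂ + h·q = 8 + 5·17 = 93.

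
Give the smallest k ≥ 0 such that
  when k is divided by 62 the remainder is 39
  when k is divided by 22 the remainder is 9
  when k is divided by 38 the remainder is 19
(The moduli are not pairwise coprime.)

10393

Combine the congruences pairwise.
gcd(62, 22) = 2 and 2 | (9 − 39), so the pair is consistent; merging gives k ≡ 163 (mod 682), where 682 = lcm(62, 22).
gcd(682, 38) = 2 and 2 | (19 − 163), so the pair is consistent; merging gives k ≡ 10393 (mod 12958), where 12958 = lcm(682, 38).
The solution is unique modulo lcm(62, 22, 38) = 12958.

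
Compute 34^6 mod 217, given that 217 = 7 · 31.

Mod 7: 34 ≡ 6; since 6 | 6, by Fermat 6^6 ≡ 1 (mod 7).
Mod 31: 34 ≡ 3; 3^6 ≡ 16 (mod 31).
Combine by CRT: x ≡ 1 (mod 7), x ≡ 16 (mod 31) ⇒ x ≡ 78 (mod 217).

78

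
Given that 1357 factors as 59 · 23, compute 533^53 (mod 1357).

496

Mod 59: 533 ≡ 2; 2^53 ≡ 24 (mod 59).
Mod 23: 533 ≡ 4; by Fermat, exponent reduces to 53 mod 22 = 9; 4^9 ≡ 13 (mod 23).
Combine by CRT: x ≡ 24 (mod 59), x ≡ 13 (mod 23) ⇒ x ≡ 496 (mod 1357).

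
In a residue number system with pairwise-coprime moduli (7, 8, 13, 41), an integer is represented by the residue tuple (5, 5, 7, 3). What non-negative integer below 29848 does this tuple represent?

17141

From x ≡ 5 (mod 7) write x = 5 + 7t. Substituting into x ≡ 5 (mod 8) gives 7t ≡ 0 (mod 8), and since 7⁻¹ ≡ 7 (mod 8), t ≡ 0. Hence x ≡ 5 + 7·0 = 5 (mod 56).
From x ≡ 5 (mod 56) write x = 5 + 56t. Substituting into x ≡ 7 (mod 13) gives 56t ≡ 2 (mod 13), and since 4⁻¹ ≡ 10 (mod 13), t ≡ 7. Hence x ≡ 5 + 56·7 = 397 (mod 728).
From x ≡ 397 (mod 728) write x = 397 + 728t. Substituting into x ≡ 3 (mod 41) gives 728t ≡ 16 (mod 41), and since 31⁻¹ ≡ 4 (mod 41), t ≡ 23. Hence x ≡ 397 + 728·23 = 17141 (mod 29848).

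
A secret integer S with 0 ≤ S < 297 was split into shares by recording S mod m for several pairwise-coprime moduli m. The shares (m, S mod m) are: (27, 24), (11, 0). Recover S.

132

Combine the congruences pairwise.
From S ≡ 24 (mod 27) write S = 24 + 27t. Substituting into S ≡ 0 (mod 11) gives 27t ≡ 9 (mod 11), and since 5⁻¹ ≡ 9 (mod 11), t ≡ 4. Hence S ≡ 24 + 27·4 = 132 (mod 297).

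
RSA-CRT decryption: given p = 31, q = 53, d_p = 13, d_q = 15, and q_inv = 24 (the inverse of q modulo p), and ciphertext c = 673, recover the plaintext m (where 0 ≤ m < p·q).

168

m₁ = c^(d_p) mod p: c ≡ 22 (mod 31), and 22^13 mod 31 = 13.
m₂ = c^(d_q) mod q: c ≡ 37 (mod 53), and 37^15 mod 53 = 9.
h = q_inv·(m₁ − m₂) mod p = 24·(13 − 9) mod 31 = 3.
m = m₂ + h·q = 9 + 3·53 = 168.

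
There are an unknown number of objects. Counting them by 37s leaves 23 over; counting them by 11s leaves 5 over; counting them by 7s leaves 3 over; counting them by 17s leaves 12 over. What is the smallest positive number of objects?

The moduli are pairwise coprime; M = 37·11·7·17 = 48433.
M/37 = 1309; 1309 ≡ 14 (mod 37); 14·8 ≡ 1, so inverse 8.
M/11 = 4403; 4403 ≡ 3 (mod 11); 3·4 ≡ 1, so inverse 4.
M/7 = 6919; 6919 ≡ 3 (mod 7); 3·5 ≡ 1, so inverse 5.
M/17 = 2849; 2849 ≡ 10 (mod 17); 10·12 ≡ 1, so inverse 12.
N ≡ 23·1309·8 + 5·4403·4 + 3·6919·5 + 12·2849·12 = 842957.
842957 mod 48433 = 19596.

19596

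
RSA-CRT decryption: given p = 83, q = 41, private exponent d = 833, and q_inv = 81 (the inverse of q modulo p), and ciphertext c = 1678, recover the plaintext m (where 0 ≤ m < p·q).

3113

d_p = d mod (p−1) = 833 mod 82 = 13; d_q = d mod (q−1) = 33.
m₁ = c^(d_p) mod p: c ≡ 18 (mod 83), and 18^13 mod 83 = 42.
m₂ = c^(d_q) mod q: c ≡ 38 (mod 41), and 38^33 mod 41 = 38.
h = q_inv·(m₁ − m₂) mod p = 81·(42 − 38) mod 83 = 75.
m = m₂ + h·q = 38 + 75·41 = 3113.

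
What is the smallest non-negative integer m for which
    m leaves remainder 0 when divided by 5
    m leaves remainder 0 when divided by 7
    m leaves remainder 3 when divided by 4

From m ≡ 0 (mod 5) write m = 0 + 5t. Substituting into m ≡ 0 (mod 7) gives 5t ≡ 0 (mod 7), and since 5⁻¹ ≡ 3 (mod 7), t ≡ 0. Hence m ≡ 0 + 5·0 = 0 (mod 35).
From m ≡ 0 (mod 35) write m = 0 + 35t. Substituting into m ≡ 3 (mod 4) gives 35t ≡ 3 (mod 4), and since 3⁻¹ ≡ 3 (mod 4), t ≡ 1. Hence m ≡ 0 + 35·1 = 35 (mod 140).

35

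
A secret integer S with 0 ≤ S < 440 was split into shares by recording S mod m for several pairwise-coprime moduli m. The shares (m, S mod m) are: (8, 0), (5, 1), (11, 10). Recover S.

Combine the congruences pairwise.
From S ≡ 0 (mod 8) write S = 0 + 8t. Substituting into S ≡ 1 (mod 5) gives 8t ≡ 1 (mod 5), and since 3⁻¹ ≡ 2 (mod 5), t ≡ 2. Hence S ≡ 0 + 8·2 = 16 (mod 40).
From S ≡ 16 (mod 40) write S = 16 + 40t. Substituting into S ≡ 10 (mod 11) gives 40t ≡ 5 (mod 11), and since 7⁻¹ ≡ 8 (mod 11), t ≡ 7. Hence S ≡ 16 + 40·7 = 296 (mod 440).

296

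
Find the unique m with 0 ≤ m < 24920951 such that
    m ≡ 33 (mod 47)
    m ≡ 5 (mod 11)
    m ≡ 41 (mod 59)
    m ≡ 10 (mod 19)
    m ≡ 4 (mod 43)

4279665

Combine the congruences pairwise.
From m ≡ 33 (mod 47) write m = 33 + 47t. Substituting into m ≡ 5 (mod 11) gives 47t ≡ 5 (mod 11), and since 3⁻¹ ≡ 4 (mod 11), t ≡ 9. Hence m ≡ 33 + 47·9 = 456 (mod 517).
From m ≡ 456 (mod 517) write m = 456 + 517t. Substituting into m ≡ 41 (mod 59) gives 517t ≡ 57 (mod 59), and since 45⁻¹ ≡ 21 (mod 59), t ≡ 17. Hence m ≡ 456 + 517·17 = 9245 (mod 30503).
From m ≡ 9245 (mod 30503) write m = 9245 + 30503t. Substituting into m ≡ 10 (mod 19) gives 30503t ≡ 18 (mod 19), and since 8⁻¹ ≡ 12 (mod 19), t ≡ 7. Hence m ≡ 9245 + 30503·7 = 222766 (mod 579557).
From m ≡ 222766 (mod 579557) write m = 222766 + 579557t. Substituting into m ≡ 4 (mod 43) gives 579557t ≡ 21 (mod 43), and since 3⁻¹ ≡ 29 (mod 43), t ≡ 7. Hence m ≡ 222766 + 579557·7 = 4279665 (mod 24920951).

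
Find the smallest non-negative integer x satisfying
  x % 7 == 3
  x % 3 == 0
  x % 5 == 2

87

Combine the congruences pairwise.
From x ≡ 3 (mod 7) write x = 3 + 7t. Substituting into x ≡ 0 (mod 3) gives 7t ≡ 0 (mod 3), and since 1⁻¹ ≡ 1 (mod 3), t ≡ 0. Hence x ≡ 3 + 7·0 = 3 (mod 21).
From x ≡ 3 (mod 21) write x = 3 + 21t. Substituting into x ≡ 2 (mod 5) gives 21t ≡ 4 (mod 5), and since 1⁻¹ ≡ 1 (mod 5), t ≡ 4. Hence x ≡ 3 + 21·4 = 87 (mod 105).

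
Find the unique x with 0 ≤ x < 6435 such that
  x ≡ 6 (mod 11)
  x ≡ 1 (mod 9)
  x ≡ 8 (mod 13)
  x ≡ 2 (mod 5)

The moduli are pairwise coprime; N = 11·9·13·5 = 6435.
N/11 = 585; 585 ≡ 2 (mod 11); 2·6 ≡ 1, so inverse 6.
N/9 = 715; 715 ≡ 4 (mod 9); 4·7 ≡ 1, so inverse 7.
N/13 = 495; 495 ≡ 1 (mod 13), inverse 1.
N/5 = 1287; 1287 ≡ 2 (mod 5); 2·3 ≡ 1, so inverse 3.
x ≡ 6·585·6 + 1·715·7 + 8·495·1 + 2·1287·3 = 37747.
37747 mod 6435 = 5572.

5572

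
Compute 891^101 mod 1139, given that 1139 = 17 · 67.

538

Mod 17: 891 ≡ 7; by Fermat, exponent reduces to 101 mod 16 = 5; 7^5 ≡ 11 (mod 17).
Mod 67: 891 ≡ 20; by Fermat, exponent reduces to 101 mod 66 = 35; 20^35 ≡ 2 (mod 67).
Combine by CRT: x ≡ 11 (mod 17), x ≡ 2 (mod 67) ⇒ x ≡ 538 (mod 1139).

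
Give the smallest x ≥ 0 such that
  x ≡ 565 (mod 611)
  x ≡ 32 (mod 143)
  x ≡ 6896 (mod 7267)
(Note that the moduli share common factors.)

gcd(611, 143) = 13 and 13 | (32 − 565), so the pair is consistent; merging gives x ≡ 1176 (mod 6721), where 6721 = lcm(611, 143).
gcd(6721, 7267) = 13 and 13 | (6896 − 1176), so the pair is consistent; merging gives x ≡ 646392 (mod 3757039), where 3757039 = lcm(6721, 7267).
The solution is unique modulo lcm(611, 143, 7267) = 3757039.

646392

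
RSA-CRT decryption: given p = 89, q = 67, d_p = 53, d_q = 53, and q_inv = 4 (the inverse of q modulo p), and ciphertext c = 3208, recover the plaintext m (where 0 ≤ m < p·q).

4578

m₁ = c^(d_p) mod p: c ≡ 4 (mod 89), and 4^53 mod 89 = 39.
m₂ = c^(d_q) mod q: c ≡ 59 (mod 67), and 59^53 mod 67 = 22.
h = q_inv·(m₁ − m₂) mod p = 4·(39 − 22) mod 89 = 68.
m = m₂ + h·q = 22 + 68·67 = 4578.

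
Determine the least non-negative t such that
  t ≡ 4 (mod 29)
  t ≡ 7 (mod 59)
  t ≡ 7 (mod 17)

From t ≡ 4 (mod 29) write t = 4 + 29s. Substituting into t ≡ 7 (mod 59) gives 29s ≡ 3 (mod 59), and since 29⁻¹ ≡ 57 (mod 59), s ≡ 53. Hence t ≡ 4 + 29·53 = 1541 (mod 1711).
From t ≡ 1541 (mod 1711) write t = 1541 + 1711s. Substituting into t ≡ 7 (mod 17) gives 1711s ≡ 13 (mod 17), and since 11⁻¹ ≡ 14 (mod 17), s ≡ 12. Hence t ≡ 1541 + 1711·12 = 22073 (mod 29087).

22073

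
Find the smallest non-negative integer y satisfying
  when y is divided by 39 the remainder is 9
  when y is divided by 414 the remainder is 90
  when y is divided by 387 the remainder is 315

gcd(39, 414) = 3 and 3 | (90 − 9), so the pair is consistent; merging gives y ≡ 3402 (mod 5382), where 5382 = lcm(39, 414).
gcd(5382, 387) = 9 and 9 | (315 − 3402), so the pair is consistent; merging gives y ≡ 175626 (mod 231426), where 231426 = lcm(5382, 387).
The solution is unique modulo lcm(39, 414, 387) = 231426.

175626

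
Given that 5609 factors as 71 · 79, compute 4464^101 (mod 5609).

Mod 71: 4464 ≡ 62; by Fermat, exponent reduces to 101 mod 70 = 31; 62^31 ≡ 22 (mod 71).
Mod 79: 4464 ≡ 40; by Fermat, exponent reduces to 101 mod 78 = 23; 40^23 ≡ 45 (mod 79).
Combine by CRT: x ≡ 22 (mod 71), x ≡ 45 (mod 79) ⇒ x ≡ 519 (mod 5609).

519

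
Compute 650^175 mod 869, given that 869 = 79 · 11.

Mod 79: 650 ≡ 18; by Fermat, exponent reduces to 175 mod 78 = 19; 18^19 ≡ 38 (mod 79).
Mod 11: 650 ≡ 1; by Fermat, exponent reduces to 175 mod 10 = 5; 1^5 ≡ 1 (mod 11).
Combine by CRT: x ≡ 38 (mod 79), x ≡ 1 (mod 11) ⇒ x ≡ 749 (mod 869).

749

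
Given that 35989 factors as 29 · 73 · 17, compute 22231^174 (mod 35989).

Mod 29: 22231 ≡ 17; by Fermat, exponent reduces to 174 mod 28 = 6; 17^6 ≡ 28 (mod 29).
Mod 73: 22231 ≡ 39; by Fermat, exponent reduces to 174 mod 72 = 30; 39^30 ≡ 3 (mod 73).
Mod 17: 22231 ≡ 12; by Fermat, exponent reduces to 174 mod 16 = 14; 12^14 ≡ 15 (mod 17).
Combine by CRT: x ≡ 28 (mod 29), x ≡ 3 (mod 73), x ≡ 15 (mod 17) ⇒ x ≡ 3653 (mod 35989).

3653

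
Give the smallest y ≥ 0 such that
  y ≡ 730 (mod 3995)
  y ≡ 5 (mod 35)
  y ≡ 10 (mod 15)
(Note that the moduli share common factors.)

36685

gcd(3995, 35) = 5 and 5 | (5 − 730), so the pair is consistent; merging gives y ≡ 8720 (mod 27965), where 27965 = lcm(3995, 35).
gcd(27965, 15) = 5 and 5 | (10 − 8720), so the pair is consistent; merging gives y ≡ 36685 (mod 83895), where 83895 = lcm(27965, 15).
The solution is unique modulo lcm(3995, 35, 15) = 83895.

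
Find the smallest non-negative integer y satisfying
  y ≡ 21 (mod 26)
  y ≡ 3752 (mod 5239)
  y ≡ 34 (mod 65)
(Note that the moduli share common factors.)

19469

gcd(26, 5239) = 13 and 13 | (3752 − 21), so the pair is consistent; merging gives y ≡ 8991 (mod 10478), where 10478 = lcm(26, 5239).
gcd(10478, 65) = 13 and 13 | (34 − 8991), so the pair is consistent; merging gives y ≡ 19469 (mod 52390), where 52390 = lcm(10478, 65).
The solution is unique modulo lcm(26, 5239, 65) = 52390.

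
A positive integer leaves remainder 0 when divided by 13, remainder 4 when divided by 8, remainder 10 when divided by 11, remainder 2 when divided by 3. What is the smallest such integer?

3068

The moduli are pairwise coprime; N = 13·8·11·3 = 3432.
N/13 = 264; 264 ≡ 4 (mod 13); 4·10 ≡ 1, so inverse 10.
N/8 = 429; 429 ≡ 5 (mod 8); 5·5 ≡ 1, so inverse 5.
N/11 = 312; 312 ≡ 4 (mod 11); 4·3 ≡ 1, so inverse 3.
N/3 = 1144; 1144 ≡ 1 (mod 3), inverse 1.
t ≡ 0·264·10 + 4·429·5 + 10·312·3 + 2·1144·1 = 20228.
20228 mod 3432 = 3068.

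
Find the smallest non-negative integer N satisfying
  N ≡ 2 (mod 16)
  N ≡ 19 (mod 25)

194

From N ≡ 2 (mod 16) write N = 2 + 16t. Substituting into N ≡ 19 (mod 25) gives 16t ≡ 17 (mod 25), and since 16⁻¹ ≡ 11 (mod 25), t ≡ 12. Hence N ≡ 2 + 16·12 = 194 (mod 400).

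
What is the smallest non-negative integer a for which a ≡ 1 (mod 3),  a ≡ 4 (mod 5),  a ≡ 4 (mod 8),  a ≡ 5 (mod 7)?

124

The moduli are pairwise coprime; N = 3·5·8·7 = 840.
N/3 = 280; 280 ≡ 1 (mod 3), inverse 1.
N/5 = 168; 168 ≡ 3 (mod 5); 3·2 ≡ 1, so inverse 2.
N/8 = 105; 105 ≡ 1 (mod 8), inverse 1.
N/7 = 120; 120 ≡ 1 (mod 7), inverse 1.
a ≡ 1·280·1 + 4·168·2 + 4·105·1 + 5·120·1 = 2644.
2644 mod 840 = 124.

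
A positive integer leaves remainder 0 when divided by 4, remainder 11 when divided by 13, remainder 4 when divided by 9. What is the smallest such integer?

76

From N ≡ 0 (mod 4) write N = 0 + 4t. Substituting into N ≡ 11 (mod 13) gives 4t ≡ 11 (mod 13), and since 4⁻¹ ≡ 10 (mod 13), t ≡ 6. Hence N ≡ 0 + 4·6 = 24 (mod 52).
From N ≡ 24 (mod 52) write N = 24 + 52t. Substituting into N ≡ 4 (mod 9) gives 52t ≡ 7 (mod 9), and since 7⁻¹ ≡ 4 (mod 9), t ≡ 1. Hence N ≡ 24 + 52·1 = 76 (mod 468).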